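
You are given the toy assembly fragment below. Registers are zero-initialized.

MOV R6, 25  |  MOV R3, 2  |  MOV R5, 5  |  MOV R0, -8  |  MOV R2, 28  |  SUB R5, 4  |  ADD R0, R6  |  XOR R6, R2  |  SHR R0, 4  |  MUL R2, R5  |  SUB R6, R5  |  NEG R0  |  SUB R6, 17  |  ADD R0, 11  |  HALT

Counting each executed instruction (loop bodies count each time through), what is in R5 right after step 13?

MOV R6, 25 → R6=25
MOV R3, 2 → R3=2
MOV R5, 5 → R5=5
MOV R0, -8 → R0=-8
MOV R2, 28 → R2=28
SUB R5, 4 → R5=5-4=1
ADD R0, R6 → R0=(-8)+25=17
XOR R6, R2 → R6=25^28=5
SHR R0, 4 → R0=17>>4=1
MUL R2, R5 → R2=28*1=28
SUB R6, R5 → R6=5-1=4
NEG R0 → R0=-(1)=-1
SUB R6, 17 → R6=4-17=-13
After step 13: R5 = 1.

1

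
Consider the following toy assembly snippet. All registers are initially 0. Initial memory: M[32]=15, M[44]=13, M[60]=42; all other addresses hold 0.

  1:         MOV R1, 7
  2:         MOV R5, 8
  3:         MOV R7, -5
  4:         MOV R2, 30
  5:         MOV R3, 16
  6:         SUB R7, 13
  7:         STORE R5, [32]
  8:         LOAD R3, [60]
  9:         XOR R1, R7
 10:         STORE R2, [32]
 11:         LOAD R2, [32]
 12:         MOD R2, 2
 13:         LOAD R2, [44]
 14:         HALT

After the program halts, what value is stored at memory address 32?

30

R1=7
R5=8
R7=-5
R2=30
R3=16
R7=(-5)-13=-18
STORE R5, [32] → M[32]=8
R3=M[60]=42
R1=7^(-18)=-23
STORE R2, [32] → M[32]=30
R2=M[32]=30
R2=30%2=0
R2=M[44]=13
halt.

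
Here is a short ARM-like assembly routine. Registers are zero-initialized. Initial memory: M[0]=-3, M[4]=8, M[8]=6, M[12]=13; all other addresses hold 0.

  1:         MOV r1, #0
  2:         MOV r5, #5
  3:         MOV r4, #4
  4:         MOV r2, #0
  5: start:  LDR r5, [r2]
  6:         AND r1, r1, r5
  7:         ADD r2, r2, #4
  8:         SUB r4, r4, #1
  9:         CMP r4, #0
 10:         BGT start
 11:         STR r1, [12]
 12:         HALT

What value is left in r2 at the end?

r1=0
r5=5
r4=4
r2=0
r5=M[0]=-3
r1=0&(-3)=0
r2=0+4=4
r4=4-1=3
CMP r4, #0  (cmp 3,0)
BGT start: taken
r5=M[4]=8
r1=0&8=0
r2=4+4=8
r4=3-1=2
CMP r4, #0  (cmp 2,0)
BGT start: taken
r5=M[8]=6
r1=0&6=0
r2=8+4=12
r4=2-1=1
CMP r4, #0  (cmp 1,0)
BGT start: taken
r5=M[12]=13
r1=0&13=0
r2=12+4=16
r4=1-1=0
CMP r4, #0  (cmp 0,0)
BGT start: not taken
STR r1, [12] → M[12]=0
halt.

16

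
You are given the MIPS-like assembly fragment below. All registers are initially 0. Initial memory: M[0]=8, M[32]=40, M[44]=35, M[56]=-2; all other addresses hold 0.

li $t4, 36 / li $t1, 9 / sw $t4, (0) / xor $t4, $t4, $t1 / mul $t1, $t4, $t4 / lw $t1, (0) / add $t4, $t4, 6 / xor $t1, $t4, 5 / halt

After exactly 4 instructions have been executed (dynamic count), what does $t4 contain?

li $t4, 36 → $t4=36
li $t1, 9 → $t1=9
sw $t4, (0) → M[0]=36
xor $t4, $t4, $t1 → $t4=36^9=45
After step 4: $t4 = 45.

45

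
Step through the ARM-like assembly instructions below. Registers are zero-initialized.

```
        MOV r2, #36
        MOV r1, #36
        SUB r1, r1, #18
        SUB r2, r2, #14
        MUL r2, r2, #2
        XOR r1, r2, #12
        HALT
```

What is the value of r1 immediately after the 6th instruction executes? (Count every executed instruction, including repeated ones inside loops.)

32

r2=36
r1=36
r1=36-18=18
r2=36-14=22
r2=22*2=44
r1=44^12=32
After step 6: r1 = 32.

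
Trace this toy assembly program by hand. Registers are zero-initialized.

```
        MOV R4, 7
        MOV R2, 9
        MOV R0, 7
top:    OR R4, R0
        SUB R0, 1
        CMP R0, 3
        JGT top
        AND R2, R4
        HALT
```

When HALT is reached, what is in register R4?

R4=7
R2=9
R0=7
R4=7|7=7
R0=7-1=6
CMP R0, 3  (cmp 6,3)
JGT top: taken
R4=7|6=7
R0=6-1=5
CMP R0, 3  (cmp 5,3)
JGT top: taken
R4=7|5=7
R0=5-1=4
CMP R0, 3  (cmp 4,3)
JGT top: taken
R4=7|4=7
R0=4-1=3
CMP R0, 3  (cmp 3,3)
JGT top: not taken
R2=9&7=1
halt.

7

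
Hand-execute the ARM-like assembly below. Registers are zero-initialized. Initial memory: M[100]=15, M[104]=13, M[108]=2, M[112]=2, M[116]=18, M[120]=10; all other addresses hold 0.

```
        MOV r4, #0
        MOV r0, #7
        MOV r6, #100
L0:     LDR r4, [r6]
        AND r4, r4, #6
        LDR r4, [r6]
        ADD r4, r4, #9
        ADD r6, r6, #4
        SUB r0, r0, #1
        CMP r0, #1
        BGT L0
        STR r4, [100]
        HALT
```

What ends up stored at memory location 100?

r4=0
r0=7
r6=100
r4=M[100]=15
r4=15&6=6
r4=M[100]=15
r4=15+9=24
r6=100+4=104
r0=7-1=6
CMP r0, #1  (cmp 6,1)
BGT L0: taken
r4=M[104]=13
r4=13&6=4
r4=M[104]=13
r4=13+9=22
r6=104+4=108
r0=6-1=5
CMP r0, #1  (cmp 5,1)
BGT L0: taken
r4=M[108]=2
r4=2&6=2
r4=M[108]=2
r4=2+9=11
r6=108+4=112
r0=5-1=4
CMP r0, #1  (cmp 4,1)
BGT L0: taken
r4=M[112]=2
r4=2&6=2
r4=M[112]=2
r4=2+9=11
r6=112+4=116
r0=4-1=3
CMP r0, #1  (cmp 3,1)
BGT L0: taken
r4=M[116]=18
r4=18&6=2
r4=M[116]=18
r4=18+9=27
r6=116+4=120
r0=3-1=2
CMP r0, #1  (cmp 2,1)
BGT L0: taken
r4=M[120]=10
r4=10&6=2
r4=M[120]=10
r4=10+9=19
r6=120+4=124
r0=2-1=1
CMP r0, #1  (cmp 1,1)
BGT L0: not taken
STR r4, [100] → M[100]=19
halt.

19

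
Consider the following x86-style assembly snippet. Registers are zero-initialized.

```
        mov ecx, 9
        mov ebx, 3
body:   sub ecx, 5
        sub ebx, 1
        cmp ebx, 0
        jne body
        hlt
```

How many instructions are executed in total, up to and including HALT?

15

ecx=9
ebx=3
ecx=9-5=4
ebx=3-1=2
cmp ebx, 0  (cmp 2,0)
jne body: taken
ecx=4-5=-1
ebx=2-1=1
cmp ebx, 0  (cmp 1,0)
jne body: taken
ecx=(-1)-5=-6
ebx=1-1=0
cmp ebx, 0  (cmp 0,0)
jne body: not taken
halt.
Total executed instructions: 15.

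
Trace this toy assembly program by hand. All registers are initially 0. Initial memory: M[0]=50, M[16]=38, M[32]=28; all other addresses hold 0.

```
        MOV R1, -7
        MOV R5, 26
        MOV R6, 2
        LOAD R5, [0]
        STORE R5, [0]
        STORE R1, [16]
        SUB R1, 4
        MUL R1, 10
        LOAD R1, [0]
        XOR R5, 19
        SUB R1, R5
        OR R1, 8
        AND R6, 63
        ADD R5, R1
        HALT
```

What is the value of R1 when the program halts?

25

R1=-7
R5=26
R6=2
R5=M[0]=50
STORE R5, [0] → M[0]=50
STORE R1, [16] → M[16]=-7
R1=(-7)-4=-11
R1=(-11)*10=-110
R1=M[0]=50
R5=50^19=33
R1=50-33=17
R1=17|8=25
R6=2&63=2
R5=33+25=58
halt.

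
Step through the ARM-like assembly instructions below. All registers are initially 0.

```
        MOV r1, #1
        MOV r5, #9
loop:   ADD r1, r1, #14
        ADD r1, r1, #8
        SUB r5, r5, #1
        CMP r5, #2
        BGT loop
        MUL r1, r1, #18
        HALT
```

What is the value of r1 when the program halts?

MOV r1, #1 → r1=1
MOV r5, #9 → r5=9
ADD r1, r1, #14 → r1=1+14=15
ADD r1, r1, #8 → r1=15+8=23
SUB r5, r5, #1 → r5=9-1=8
CMP r5, #2  (cmp 8,2)
BGT loop: taken
ADD r1, r1, #14 → r1=23+14=37
ADD r1, r1, #8 → r1=37+8=45
SUB r5, r5, #1 → r5=8-1=7
CMP r5, #2  (cmp 7,2)
BGT loop: taken
ADD r1, r1, #14 → r1=45+14=59
ADD r1, r1, #8 → r1=59+8=67
SUB r5, r5, #1 → r5=7-1=6
CMP r5, #2  (cmp 6,2)
BGT loop: taken
ADD r1, r1, #14 → r1=67+14=81
ADD r1, r1, #8 → r1=81+8=89
SUB r5, r5, #1 → r5=6-1=5
CMP r5, #2  (cmp 5,2)
BGT loop: taken
ADD r1, r1, #14 → r1=89+14=103
ADD r1, r1, #8 → r1=103+8=111
SUB r5, r5, #1 → r5=5-1=4
CMP r5, #2  (cmp 4,2)
BGT loop: taken
ADD r1, r1, #14 → r1=111+14=125
ADD r1, r1, #8 → r1=125+8=133
SUB r5, r5, #1 → r5=4-1=3
CMP r5, #2  (cmp 3,2)
BGT loop: taken
ADD r1, r1, #14 → r1=133+14=147
ADD r1, r1, #8 → r1=147+8=155
SUB r5, r5, #1 → r5=3-1=2
CMP r5, #2  (cmp 2,2)
BGT loop: not taken
MUL r1, r1, #18 → r1=155*18=2790
halt.

2790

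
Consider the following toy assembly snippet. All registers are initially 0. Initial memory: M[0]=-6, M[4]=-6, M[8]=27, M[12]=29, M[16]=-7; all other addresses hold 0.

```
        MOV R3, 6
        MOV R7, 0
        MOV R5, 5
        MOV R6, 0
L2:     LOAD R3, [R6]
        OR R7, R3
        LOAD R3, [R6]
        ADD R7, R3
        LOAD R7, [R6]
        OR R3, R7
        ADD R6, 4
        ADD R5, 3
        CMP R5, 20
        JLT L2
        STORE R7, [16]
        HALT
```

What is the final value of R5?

20

R3=6
R7=0
R5=5
R6=0
R3=M[0]=-6
R7=0|(-6)=-6
R3=M[0]=-6
R7=(-6)+(-6)=-12
R7=M[0]=-6
R3=(-6)|(-6)=-6
R6=0+4=4
R5=5+3=8
CMP R5, 20  (cmp 8,20)
JLT L2: taken
R3=M[4]=-6
R7=(-6)|(-6)=-6
R3=M[4]=-6
R7=(-6)+(-6)=-12
R7=M[4]=-6
R3=(-6)|(-6)=-6
R6=4+4=8
R5=8+3=11
CMP R5, 20  (cmp 11,20)
JLT L2: taken
R3=M[8]=27
R7=(-6)|27=-5
R3=M[8]=27
R7=(-5)+27=22
R7=M[8]=27
R3=27|27=27
R6=8+4=12
R5=11+3=14
CMP R5, 20  (cmp 14,20)
JLT L2: taken
R3=M[12]=29
R7=27|29=31
R3=M[12]=29
R7=31+29=60
R7=M[12]=29
R3=29|29=29
R6=12+4=16
R5=14+3=17
CMP R5, 20  (cmp 17,20)
JLT L2: taken
R3=M[16]=-7
R7=29|(-7)=-3
R3=M[16]=-7
R7=(-3)+(-7)=-10
R7=M[16]=-7
R3=(-7)|(-7)=-7
R6=16+4=20
R5=17+3=20
CMP R5, 20  (cmp 20,20)
JLT L2: not taken
STORE R7, [16] → M[16]=-7
halt.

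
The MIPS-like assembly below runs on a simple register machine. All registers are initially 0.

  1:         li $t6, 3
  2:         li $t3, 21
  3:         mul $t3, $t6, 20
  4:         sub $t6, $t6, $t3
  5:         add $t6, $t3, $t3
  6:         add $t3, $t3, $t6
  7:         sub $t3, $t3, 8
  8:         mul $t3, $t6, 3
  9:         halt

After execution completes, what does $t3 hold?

360

li $t6, 3 → $t6=3
li $t3, 21 → $t3=21
mul $t3, $t6, 20 → $t3=3*20=60
sub $t6, $t6, $t3 → $t6=3-60=-57
add $t6, $t3, $t3 → $t6=60+60=120
add $t3, $t3, $t6 → $t3=60+120=180
sub $t3, $t3, 8 → $t3=180-8=172
mul $t3, $t6, 3 → $t3=120*3=360
halt.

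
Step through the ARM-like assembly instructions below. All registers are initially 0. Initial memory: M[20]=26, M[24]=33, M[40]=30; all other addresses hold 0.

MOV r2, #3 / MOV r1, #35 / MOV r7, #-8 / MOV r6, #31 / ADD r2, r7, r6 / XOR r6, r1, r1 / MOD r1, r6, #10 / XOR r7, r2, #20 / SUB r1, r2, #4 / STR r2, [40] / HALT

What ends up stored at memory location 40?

23

r2=3
r1=35
r7=-8
r6=31
r2=(-8)+31=23
r6=35^35=0
r1=0%10=0
r7=23^20=3
r1=23-4=19
STR r2, [40] → M[40]=23
halt.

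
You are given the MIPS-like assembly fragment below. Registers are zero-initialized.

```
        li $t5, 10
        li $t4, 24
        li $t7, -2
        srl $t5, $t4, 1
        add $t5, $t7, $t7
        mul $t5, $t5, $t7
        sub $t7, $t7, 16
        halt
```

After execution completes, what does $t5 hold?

$t5=10
$t4=24
$t7=-2
$t5=24>>1=12
$t5=(-2)+(-2)=-4
$t5=(-4)*(-2)=8
$t7=(-2)-16=-18
halt.

8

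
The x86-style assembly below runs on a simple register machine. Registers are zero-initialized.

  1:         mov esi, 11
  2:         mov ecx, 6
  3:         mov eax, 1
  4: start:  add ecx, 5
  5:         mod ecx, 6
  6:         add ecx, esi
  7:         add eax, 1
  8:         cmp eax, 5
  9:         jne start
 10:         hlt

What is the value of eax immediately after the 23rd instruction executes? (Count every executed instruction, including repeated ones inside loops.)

mov esi, 11 → esi=11
mov ecx, 6 → ecx=6
mov eax, 1 → eax=1
add ecx, 5 → ecx=6+5=11
mod ecx, 6 → ecx=11%6=5
add ecx, esi → ecx=5+11=16
add eax, 1 → eax=1+1=2
cmp eax, 5  (cmp 2,5)
jne start: taken
add ecx, 5 → ecx=16+5=21
mod ecx, 6 → ecx=21%6=3
add ecx, esi → ecx=3+11=14
add eax, 1 → eax=2+1=3
cmp eax, 5  (cmp 3,5)
jne start: taken
add ecx, 5 → ecx=14+5=19
mod ecx, 6 → ecx=19%6=1
add ecx, esi → ecx=1+11=12
add eax, 1 → eax=3+1=4
cmp eax, 5  (cmp 4,5)
jne start: taken
add ecx, 5 → ecx=12+5=17
mod ecx, 6 → ecx=17%6=5
After step 23: eax = 4.

4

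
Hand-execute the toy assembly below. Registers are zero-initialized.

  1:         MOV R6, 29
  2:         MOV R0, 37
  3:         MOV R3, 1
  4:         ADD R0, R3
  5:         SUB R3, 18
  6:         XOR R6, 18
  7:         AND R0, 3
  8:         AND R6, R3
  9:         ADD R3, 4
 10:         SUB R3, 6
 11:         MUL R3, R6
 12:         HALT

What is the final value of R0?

2

after MOV R6, 29: R6=29
after MOV R0, 37: R0=37
after MOV R3, 1: R3=1
after ADD R0, R3: R0=37+1=38
after SUB R3, 18: R3=1-18=-17
after XOR R6, 18: R6=29^18=15
after AND R0, 3: R0=38&3=2
after AND R6, R3: R6=15&(-17)=15
after ADD R3, 4: R3=(-17)+4=-13
after SUB R3, 6: R3=(-13)-6=-19
after MUL R3, R6: R3=(-19)*15=-285
halt.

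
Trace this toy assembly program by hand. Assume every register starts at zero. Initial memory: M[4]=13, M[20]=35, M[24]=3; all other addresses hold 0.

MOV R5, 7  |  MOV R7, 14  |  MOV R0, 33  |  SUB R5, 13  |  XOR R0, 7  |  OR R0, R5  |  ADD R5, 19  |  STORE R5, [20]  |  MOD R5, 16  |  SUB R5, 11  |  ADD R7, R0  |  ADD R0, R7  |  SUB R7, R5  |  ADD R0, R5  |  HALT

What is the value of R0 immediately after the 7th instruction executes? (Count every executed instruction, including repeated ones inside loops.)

after MOV R5, 7: R5=7
after MOV R7, 14: R7=14
after MOV R0, 33: R0=33
after SUB R5, 13: R5=7-13=-6
after XOR R0, 7: R0=33^7=38
after OR R0, R5: R0=38|(-6)=-2
after ADD R5, 19: R5=(-6)+19=13
After step 7: R0 = -2.

-2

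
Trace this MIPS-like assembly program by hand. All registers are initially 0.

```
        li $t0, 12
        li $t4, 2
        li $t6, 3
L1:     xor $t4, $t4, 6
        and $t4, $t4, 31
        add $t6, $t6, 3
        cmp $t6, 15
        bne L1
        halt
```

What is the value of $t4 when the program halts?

after li $t0, 12: $t0=12
after li $t4, 2: $t4=2
after li $t6, 3: $t6=3
after xor $t4, $t4, 6: $t4=2^6=4
after and $t4, $t4, 31: $t4=4&31=4
after add $t6, $t6, 3: $t6=3+3=6
cmp $t6, 15  (cmp 6,15)
bne L1: taken
after xor $t4, $t4, 6: $t4=4^6=2
after and $t4, $t4, 31: $t4=2&31=2
after add $t6, $t6, 3: $t6=6+3=9
cmp $t6, 15  (cmp 9,15)
bne L1: taken
after xor $t4, $t4, 6: $t4=2^6=4
after and $t4, $t4, 31: $t4=4&31=4
after add $t6, $t6, 3: $t6=9+3=12
cmp $t6, 15  (cmp 12,15)
bne L1: taken
after xor $t4, $t4, 6: $t4=4^6=2
after and $t4, $t4, 31: $t4=2&31=2
after add $t6, $t6, 3: $t6=12+3=15
cmp $t6, 15  (cmp 15,15)
bne L1: not taken
halt.

2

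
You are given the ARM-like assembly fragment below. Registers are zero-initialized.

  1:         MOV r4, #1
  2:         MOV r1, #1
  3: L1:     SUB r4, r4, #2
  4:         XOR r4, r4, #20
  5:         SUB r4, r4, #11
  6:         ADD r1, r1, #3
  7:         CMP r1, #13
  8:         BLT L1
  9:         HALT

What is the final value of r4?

-131

MOV r4, #1 → r4=1
MOV r1, #1 → r1=1
SUB r4, r4, #2 → r4=1-2=-1
XOR r4, r4, #20 → r4=(-1)^20=-21
SUB r4, r4, #11 → r4=(-21)-11=-32
ADD r1, r1, #3 → r1=1+3=4
CMP r1, #13  (cmp 4,13)
BLT L1: taken
SUB r4, r4, #2 → r4=(-32)-2=-34
XOR r4, r4, #20 → r4=(-34)^20=-54
SUB r4, r4, #11 → r4=(-54)-11=-65
ADD r1, r1, #3 → r1=4+3=7
CMP r1, #13  (cmp 7,13)
BLT L1: taken
SUB r4, r4, #2 → r4=(-65)-2=-67
XOR r4, r4, #20 → r4=(-67)^20=-87
SUB r4, r4, #11 → r4=(-87)-11=-98
ADD r1, r1, #3 → r1=7+3=10
CMP r1, #13  (cmp 10,13)
BLT L1: taken
SUB r4, r4, #2 → r4=(-98)-2=-100
XOR r4, r4, #20 → r4=(-100)^20=-120
SUB r4, r4, #11 → r4=(-120)-11=-131
ADD r1, r1, #3 → r1=10+3=13
CMP r1, #13  (cmp 13,13)
BLT L1: not taken
halt.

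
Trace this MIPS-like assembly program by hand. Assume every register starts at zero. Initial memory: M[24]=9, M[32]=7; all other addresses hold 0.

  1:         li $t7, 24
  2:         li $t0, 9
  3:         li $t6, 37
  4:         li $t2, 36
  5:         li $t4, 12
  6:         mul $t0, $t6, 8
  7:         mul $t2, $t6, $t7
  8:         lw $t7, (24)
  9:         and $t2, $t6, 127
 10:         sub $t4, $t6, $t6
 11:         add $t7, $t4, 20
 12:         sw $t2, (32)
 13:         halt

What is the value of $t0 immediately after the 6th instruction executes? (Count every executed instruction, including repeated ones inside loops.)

after li $t7, 24: $t7=24
after li $t0, 9: $t0=9
after li $t6, 37: $t6=37
after li $t2, 36: $t2=36
after li $t4, 12: $t4=12
after mul $t0, $t6, 8: $t0=37*8=296
After step 6: $t0 = 296.

296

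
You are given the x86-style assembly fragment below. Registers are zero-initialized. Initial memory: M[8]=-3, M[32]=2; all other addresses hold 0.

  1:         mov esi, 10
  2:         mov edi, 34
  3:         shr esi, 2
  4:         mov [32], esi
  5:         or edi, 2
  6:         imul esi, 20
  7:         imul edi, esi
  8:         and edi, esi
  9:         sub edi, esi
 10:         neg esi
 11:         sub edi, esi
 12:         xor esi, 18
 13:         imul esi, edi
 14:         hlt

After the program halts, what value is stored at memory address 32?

mov esi, 10 → esi=10
mov edi, 34 → edi=34
shr esi, 2 → esi=10>>2=2
mov [32], esi → M[32]=2
or edi, 2 → edi=34|2=34
imul esi, 20 → esi=2*20=40
imul edi, esi → edi=34*40=1360
and edi, esi → edi=1360&40=0
sub edi, esi → edi=0-40=-40
neg esi → esi=-(40)=-40
sub edi, esi → edi=(-40)-(-40)=0
xor esi, 18 → esi=(-40)^18=-54
imul esi, edi → esi=(-54)*0=0
halt.

2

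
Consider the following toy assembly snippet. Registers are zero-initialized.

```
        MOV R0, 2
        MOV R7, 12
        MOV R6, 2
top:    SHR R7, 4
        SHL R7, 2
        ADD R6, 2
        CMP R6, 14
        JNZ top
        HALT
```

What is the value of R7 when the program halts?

R0=2
R7=12
R6=2
R7=12>>4=0
R7=0<<2=0
R6=2+2=4
CMP R6, 14  (cmp 4,14)
JNZ top: taken
R7=0>>4=0
R7=0<<2=0
R6=4+2=6
CMP R6, 14  (cmp 6,14)
JNZ top: taken
R7=0>>4=0
R7=0<<2=0
R6=6+2=8
CMP R6, 14  (cmp 8,14)
JNZ top: taken
R7=0>>4=0
R7=0<<2=0
R6=8+2=10
CMP R6, 14  (cmp 10,14)
JNZ top: taken
R7=0>>4=0
R7=0<<2=0
R6=10+2=12
CMP R6, 14  (cmp 12,14)
JNZ top: taken
R7=0>>4=0
R7=0<<2=0
R6=12+2=14
CMP R6, 14  (cmp 14,14)
JNZ top: not taken
halt.

0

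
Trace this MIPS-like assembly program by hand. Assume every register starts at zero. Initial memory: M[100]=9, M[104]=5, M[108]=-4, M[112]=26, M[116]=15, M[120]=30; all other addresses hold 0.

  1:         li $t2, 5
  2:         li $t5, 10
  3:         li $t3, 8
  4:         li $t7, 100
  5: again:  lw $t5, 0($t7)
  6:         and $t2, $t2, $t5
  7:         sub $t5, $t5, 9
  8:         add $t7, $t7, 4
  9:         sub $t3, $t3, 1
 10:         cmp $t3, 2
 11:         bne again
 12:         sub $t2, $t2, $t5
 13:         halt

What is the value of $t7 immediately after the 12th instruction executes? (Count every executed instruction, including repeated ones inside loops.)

104

$t2=5
$t5=10
$t3=8
$t7=100
$t5=M[100]=9
$t2=5&9=1
$t5=9-9=0
$t7=100+4=104
$t3=8-1=7
cmp $t3, 2  (cmp 7,2)
bne again: taken
$t5=M[104]=5
After step 12: $t7 = 104.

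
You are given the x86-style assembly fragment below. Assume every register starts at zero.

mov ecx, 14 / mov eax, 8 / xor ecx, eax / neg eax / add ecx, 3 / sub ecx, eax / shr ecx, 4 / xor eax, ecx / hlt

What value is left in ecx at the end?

1

mov ecx, 14 → ecx=14
mov eax, 8 → eax=8
xor ecx, eax → ecx=14^8=6
neg eax → eax=-(8)=-8
add ecx, 3 → ecx=6+3=9
sub ecx, eax → ecx=9-(-8)=17
shr ecx, 4 → ecx=17>>4=1
xor eax, ecx → eax=(-8)^1=-7
halt.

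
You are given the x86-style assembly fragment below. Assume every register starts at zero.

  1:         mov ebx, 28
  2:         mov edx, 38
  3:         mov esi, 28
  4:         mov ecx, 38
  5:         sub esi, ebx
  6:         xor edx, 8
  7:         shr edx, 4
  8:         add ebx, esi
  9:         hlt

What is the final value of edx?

2

mov ebx, 28 → ebx=28
mov edx, 38 → edx=38
mov esi, 28 → esi=28
mov ecx, 38 → ecx=38
sub esi, ebx → esi=28-28=0
xor edx, 8 → edx=38^8=46
shr edx, 4 → edx=46>>4=2
add ebx, esi → ebx=28+0=28
halt.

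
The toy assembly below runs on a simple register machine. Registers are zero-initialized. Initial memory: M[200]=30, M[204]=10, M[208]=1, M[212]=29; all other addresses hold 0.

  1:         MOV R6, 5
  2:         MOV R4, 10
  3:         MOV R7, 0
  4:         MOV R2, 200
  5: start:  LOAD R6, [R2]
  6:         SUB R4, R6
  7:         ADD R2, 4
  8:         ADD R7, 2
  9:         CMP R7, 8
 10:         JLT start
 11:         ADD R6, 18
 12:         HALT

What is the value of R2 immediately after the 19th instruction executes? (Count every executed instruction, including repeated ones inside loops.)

R6=5
R4=10
R7=0
R2=200
R6=M[200]=30
R4=10-30=-20
R2=200+4=204
R7=0+2=2
CMP R7, 8  (cmp 2,8)
JLT start: taken
R6=M[204]=10
R4=(-20)-10=-30
R2=204+4=208
R7=2+2=4
CMP R7, 8  (cmp 4,8)
JLT start: taken
R6=M[208]=1
R4=(-30)-1=-31
R2=208+4=212
After step 19: R2 = 212.

212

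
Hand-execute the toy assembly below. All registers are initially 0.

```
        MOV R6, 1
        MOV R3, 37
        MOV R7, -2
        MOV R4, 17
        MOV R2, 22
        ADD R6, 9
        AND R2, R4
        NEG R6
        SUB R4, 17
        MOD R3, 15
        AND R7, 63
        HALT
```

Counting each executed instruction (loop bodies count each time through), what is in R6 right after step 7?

10

MOV R6, 1 → R6=1
MOV R3, 37 → R3=37
MOV R7, -2 → R7=-2
MOV R4, 17 → R4=17
MOV R2, 22 → R2=22
ADD R6, 9 → R6=1+9=10
AND R2, R4 → R2=22&17=16
After step 7: R6 = 10.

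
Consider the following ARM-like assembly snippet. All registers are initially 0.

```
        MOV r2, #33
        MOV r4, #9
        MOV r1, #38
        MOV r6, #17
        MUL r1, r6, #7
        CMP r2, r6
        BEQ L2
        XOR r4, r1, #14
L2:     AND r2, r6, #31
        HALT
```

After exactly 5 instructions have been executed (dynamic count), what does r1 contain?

119

MOV r2, #33 → r2=33
MOV r4, #9 → r4=9
MOV r1, #38 → r1=38
MOV r6, #17 → r6=17
MUL r1, r6, #7 → r1=17*7=119
After step 5: r1 = 119.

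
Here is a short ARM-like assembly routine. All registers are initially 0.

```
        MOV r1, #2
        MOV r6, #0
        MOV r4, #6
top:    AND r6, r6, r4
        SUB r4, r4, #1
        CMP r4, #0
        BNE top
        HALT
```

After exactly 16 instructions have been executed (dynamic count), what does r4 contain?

MOV r1, #2 → r1=2
MOV r6, #0 → r6=0
MOV r4, #6 → r4=6
AND r6, r6, r4 → r6=0&6=0
SUB r4, r4, #1 → r4=6-1=5
CMP r4, #0  (cmp 5,0)
BNE top: taken
AND r6, r6, r4 → r6=0&5=0
SUB r4, r4, #1 → r4=5-1=4
CMP r4, #0  (cmp 4,0)
BNE top: taken
AND r6, r6, r4 → r6=0&4=0
SUB r4, r4, #1 → r4=4-1=3
CMP r4, #0  (cmp 3,0)
BNE top: taken
AND r6, r6, r4 → r6=0&3=0
After step 16: r4 = 3.

3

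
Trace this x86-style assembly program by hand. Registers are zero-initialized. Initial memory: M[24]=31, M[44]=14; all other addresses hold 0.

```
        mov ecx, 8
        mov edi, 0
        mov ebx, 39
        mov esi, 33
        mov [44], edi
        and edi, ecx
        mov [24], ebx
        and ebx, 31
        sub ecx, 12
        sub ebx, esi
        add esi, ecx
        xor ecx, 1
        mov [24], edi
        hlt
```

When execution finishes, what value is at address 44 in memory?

0

ecx=8
edi=0
ebx=39
esi=33
mov [44], edi → M[44]=0
edi=0&8=0
mov [24], ebx → M[24]=39
ebx=39&31=7
ecx=8-12=-4
ebx=7-33=-26
esi=33+(-4)=29
ecx=(-4)^1=-3
mov [24], edi → M[24]=0
halt.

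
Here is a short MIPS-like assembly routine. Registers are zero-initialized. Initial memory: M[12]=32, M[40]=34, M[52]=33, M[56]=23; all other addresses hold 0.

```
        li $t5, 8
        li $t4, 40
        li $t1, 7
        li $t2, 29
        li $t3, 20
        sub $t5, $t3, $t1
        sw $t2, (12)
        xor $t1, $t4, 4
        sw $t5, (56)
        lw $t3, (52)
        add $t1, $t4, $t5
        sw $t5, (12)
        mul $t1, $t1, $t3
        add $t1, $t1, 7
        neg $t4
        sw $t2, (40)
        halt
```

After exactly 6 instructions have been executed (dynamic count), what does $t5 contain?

$t5=8
$t4=40
$t1=7
$t2=29
$t3=20
$t5=20-7=13
After step 6: $t5 = 13.

13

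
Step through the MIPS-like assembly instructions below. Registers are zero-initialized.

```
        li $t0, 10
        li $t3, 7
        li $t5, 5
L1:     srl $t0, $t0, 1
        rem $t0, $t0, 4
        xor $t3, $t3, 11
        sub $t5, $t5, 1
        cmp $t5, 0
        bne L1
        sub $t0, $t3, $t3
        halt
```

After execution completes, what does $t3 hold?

after li $t0, 10: $t0=10
after li $t3, 7: $t3=7
after li $t5, 5: $t5=5
after srl $t0, $t0, 1: $t0=10>>1=5
after rem $t0, $t0, 4: $t0=5%4=1
after xor $t3, $t3, 11: $t3=7^11=12
after sub $t5, $t5, 1: $t5=5-1=4
cmp $t5, 0  (cmp 4,0)
bne L1: taken
after srl $t0, $t0, 1: $t0=1>>1=0
after rem $t0, $t0, 4: $t0=0%4=0
after xor $t3, $t3, 11: $t3=12^11=7
after sub $t5, $t5, 1: $t5=4-1=3
cmp $t5, 0  (cmp 3,0)
bne L1: taken
after srl $t0, $t0, 1: $t0=0>>1=0
after rem $t0, $t0, 4: $t0=0%4=0
after xor $t3, $t3, 11: $t3=7^11=12
after sub $t5, $t5, 1: $t5=3-1=2
cmp $t5, 0  (cmp 2,0)
bne L1: taken
after srl $t0, $t0, 1: $t0=0>>1=0
after rem $t0, $t0, 4: $t0=0%4=0
after xor $t3, $t3, 11: $t3=12^11=7
after sub $t5, $t5, 1: $t5=2-1=1
cmp $t5, 0  (cmp 1,0)
bne L1: taken
after srl $t0, $t0, 1: $t0=0>>1=0
after rem $t0, $t0, 4: $t0=0%4=0
after xor $t3, $t3, 11: $t3=7^11=12
after sub $t5, $t5, 1: $t5=1-1=0
cmp $t5, 0  (cmp 0,0)
bne L1: not taken
after sub $t0, $t3, $t3: $t0=12-12=0
halt.

12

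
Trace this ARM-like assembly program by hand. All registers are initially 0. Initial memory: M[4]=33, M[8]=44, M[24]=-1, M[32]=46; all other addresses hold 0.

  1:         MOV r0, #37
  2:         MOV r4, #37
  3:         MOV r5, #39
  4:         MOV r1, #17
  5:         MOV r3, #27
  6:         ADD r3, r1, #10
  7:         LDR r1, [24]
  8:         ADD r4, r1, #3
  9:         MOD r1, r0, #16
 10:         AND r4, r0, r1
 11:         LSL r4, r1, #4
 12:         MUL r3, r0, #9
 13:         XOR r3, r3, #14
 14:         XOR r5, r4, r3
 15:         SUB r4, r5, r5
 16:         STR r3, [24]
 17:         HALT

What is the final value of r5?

275

after MOV r0, #37: r0=37
after MOV r4, #37: r4=37
after MOV r5, #39: r5=39
after MOV r1, #17: r1=17
after MOV r3, #27: r3=27
after ADD r3, r1, #10: r3=17+10=27
after LDR r1, [24]: r1=M[24]=-1
after ADD r4, r1, #3: r4=(-1)+3=2
after MOD r1, r0, #16: r1=37%16=5
after AND r4, r0, r1: r4=37&5=5
after LSL r4, r1, #4: r4=5<<4=80
after MUL r3, r0, #9: r3=37*9=333
after XOR r3, r3, #14: r3=333^14=323
after XOR r5, r4, r3: r5=80^323=275
after SUB r4, r5, r5: r4=275-275=0
STR r3, [24] → M[24]=323
halt.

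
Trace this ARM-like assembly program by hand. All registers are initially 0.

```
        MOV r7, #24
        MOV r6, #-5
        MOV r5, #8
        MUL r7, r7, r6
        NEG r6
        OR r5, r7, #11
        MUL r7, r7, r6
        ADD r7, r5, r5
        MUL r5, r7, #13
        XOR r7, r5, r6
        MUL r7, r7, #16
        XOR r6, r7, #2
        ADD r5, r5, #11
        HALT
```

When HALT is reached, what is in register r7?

-48720

after MOV r7, #24: r7=24
after MOV r6, #-5: r6=-5
after MOV r5, #8: r5=8
after MUL r7, r7, r6: r7=24*(-5)=-120
after NEG r6: r6=-(-5)=5
after OR r5, r7, #11: r5=(-120)|11=-117
after MUL r7, r7, r6: r7=(-120)*5=-600
after ADD r7, r5, r5: r7=(-117)+(-117)=-234
after MUL r5, r7, #13: r5=(-234)*13=-3042
after XOR r7, r5, r6: r7=(-3042)^5=-3045
after MUL r7, r7, #16: r7=(-3045)*16=-48720
after XOR r6, r7, #2: r6=(-48720)^2=-48718
after ADD r5, r5, #11: r5=(-3042)+11=-3031
halt.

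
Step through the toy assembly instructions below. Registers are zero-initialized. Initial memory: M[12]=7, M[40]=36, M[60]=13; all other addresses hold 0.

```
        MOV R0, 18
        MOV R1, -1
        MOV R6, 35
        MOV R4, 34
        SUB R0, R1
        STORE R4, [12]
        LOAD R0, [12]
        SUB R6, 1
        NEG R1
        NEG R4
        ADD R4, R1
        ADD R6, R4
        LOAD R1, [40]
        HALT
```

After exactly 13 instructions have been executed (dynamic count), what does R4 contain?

-33

MOV R0, 18 → R0=18
MOV R1, -1 → R1=-1
MOV R6, 35 → R6=35
MOV R4, 34 → R4=34
SUB R0, R1 → R0=18-(-1)=19
STORE R4, [12] → M[12]=34
LOAD R0, [12] → R0=M[12]=34
SUB R6, 1 → R6=35-1=34
NEG R1 → R1=-(-1)=1
NEG R4 → R4=-(34)=-34
ADD R4, R1 → R4=(-34)+1=-33
ADD R6, R4 → R6=34+(-33)=1
LOAD R1, [40] → R1=M[40]=36
After step 13: R4 = -33.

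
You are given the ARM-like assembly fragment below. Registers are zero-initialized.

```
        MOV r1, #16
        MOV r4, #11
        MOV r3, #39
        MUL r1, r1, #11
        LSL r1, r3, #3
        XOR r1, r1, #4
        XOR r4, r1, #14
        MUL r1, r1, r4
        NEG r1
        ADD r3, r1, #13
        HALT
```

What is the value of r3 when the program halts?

-96683

r1=16
r4=11
r3=39
r1=16*11=176
r1=39<<3=312
r1=312^4=316
r4=316^14=306
r1=316*306=96696
r1=-(96696)=-96696
r3=(-96696)+13=-96683
halt.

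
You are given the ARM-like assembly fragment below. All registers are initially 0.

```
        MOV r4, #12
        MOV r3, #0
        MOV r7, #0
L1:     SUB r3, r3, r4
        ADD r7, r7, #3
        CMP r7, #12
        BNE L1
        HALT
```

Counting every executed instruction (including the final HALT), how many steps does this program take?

r4=12
r3=0
r7=0
r3=0-12=-12
r7=0+3=3
CMP r7, #12  (cmp 3,12)
BNE L1: taken
r3=(-12)-12=-24
r7=3+3=6
CMP r7, #12  (cmp 6,12)
BNE L1: taken
r3=(-24)-12=-36
r7=6+3=9
CMP r7, #12  (cmp 9,12)
BNE L1: taken
r3=(-36)-12=-48
r7=9+3=12
CMP r7, #12  (cmp 12,12)
BNE L1: not taken
halt.
Total executed instructions: 20.

20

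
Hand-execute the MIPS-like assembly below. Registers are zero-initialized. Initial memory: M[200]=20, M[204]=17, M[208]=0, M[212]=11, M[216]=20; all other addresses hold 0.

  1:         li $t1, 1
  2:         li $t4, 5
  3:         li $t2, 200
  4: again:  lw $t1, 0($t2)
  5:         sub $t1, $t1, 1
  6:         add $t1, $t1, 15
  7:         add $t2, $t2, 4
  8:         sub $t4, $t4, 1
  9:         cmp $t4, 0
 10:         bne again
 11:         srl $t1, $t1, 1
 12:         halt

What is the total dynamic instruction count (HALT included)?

40

li $t1, 1 → $t1=1
li $t4, 5 → $t4=5
li $t2, 200 → $t2=200
lw $t1, 0($t2) → $t1=M[200]=20
sub $t1, $t1, 1 → $t1=20-1=19
add $t1, $t1, 15 → $t1=19+15=34
add $t2, $t2, 4 → $t2=200+4=204
sub $t4, $t4, 1 → $t4=5-1=4
cmp $t4, 0  (cmp 4,0)
bne again: taken
lw $t1, 0($t2) → $t1=M[204]=17
sub $t1, $t1, 1 → $t1=17-1=16
add $t1, $t1, 15 → $t1=16+15=31
add $t2, $t2, 4 → $t2=204+4=208
sub $t4, $t4, 1 → $t4=4-1=3
cmp $t4, 0  (cmp 3,0)
bne again: taken
lw $t1, 0($t2) → $t1=M[208]=0
sub $t1, $t1, 1 → $t1=0-1=-1
add $t1, $t1, 15 → $t1=(-1)+15=14
add $t2, $t2, 4 → $t2=208+4=212
sub $t4, $t4, 1 → $t4=3-1=2
cmp $t4, 0  (cmp 2,0)
bne again: taken
lw $t1, 0($t2) → $t1=M[212]=11
sub $t1, $t1, 1 → $t1=11-1=10
add $t1, $t1, 15 → $t1=10+15=25
add $t2, $t2, 4 → $t2=212+4=216
sub $t4, $t4, 1 → $t4=2-1=1
cmp $t4, 0  (cmp 1,0)
bne again: taken
lw $t1, 0($t2) → $t1=M[216]=20
sub $t1, $t1, 1 → $t1=20-1=19
add $t1, $t1, 15 → $t1=19+15=34
add $t2, $t2, 4 → $t2=216+4=220
sub $t4, $t4, 1 → $t4=1-1=0
cmp $t4, 0  (cmp 0,0)
bne again: not taken
srl $t1, $t1, 1 → $t1=34>>1=17
halt.
Total executed instructions: 40.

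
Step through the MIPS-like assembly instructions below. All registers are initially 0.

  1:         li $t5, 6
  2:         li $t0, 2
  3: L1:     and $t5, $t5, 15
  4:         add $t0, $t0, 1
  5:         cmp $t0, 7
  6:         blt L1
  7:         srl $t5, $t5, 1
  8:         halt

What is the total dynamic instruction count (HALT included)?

after li $t5, 6: $t5=6
after li $t0, 2: $t0=2
after and $t5, $t5, 15: $t5=6&15=6
after add $t0, $t0, 1: $t0=2+1=3
cmp $t0, 7  (cmp 3,7)
blt L1: taken
after and $t5, $t5, 15: $t5=6&15=6
after add $t0, $t0, 1: $t0=3+1=4
cmp $t0, 7  (cmp 4,7)
blt L1: taken
after and $t5, $t5, 15: $t5=6&15=6
after add $t0, $t0, 1: $t0=4+1=5
cmp $t0, 7  (cmp 5,7)
blt L1: taken
after and $t5, $t5, 15: $t5=6&15=6
after add $t0, $t0, 1: $t0=5+1=6
cmp $t0, 7  (cmp 6,7)
blt L1: taken
after and $t5, $t5, 15: $t5=6&15=6
after add $t0, $t0, 1: $t0=6+1=7
cmp $t0, 7  (cmp 7,7)
blt L1: not taken
after srl $t5, $t5, 1: $t5=6>>1=3
halt.
Total executed instructions: 24.

24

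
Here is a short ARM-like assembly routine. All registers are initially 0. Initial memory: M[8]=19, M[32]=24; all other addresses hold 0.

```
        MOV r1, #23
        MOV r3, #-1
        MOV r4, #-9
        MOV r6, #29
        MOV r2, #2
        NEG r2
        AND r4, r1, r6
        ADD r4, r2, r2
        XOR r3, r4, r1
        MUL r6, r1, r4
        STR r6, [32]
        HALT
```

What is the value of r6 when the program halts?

-92

MOV r1, #23 → r1=23
MOV r3, #-1 → r3=-1
MOV r4, #-9 → r4=-9
MOV r6, #29 → r6=29
MOV r2, #2 → r2=2
NEG r2 → r2=-(2)=-2
AND r4, r1, r6 → r4=23&29=21
ADD r4, r2, r2 → r4=(-2)+(-2)=-4
XOR r3, r4, r1 → r3=(-4)^23=-21
MUL r6, r1, r4 → r6=23*(-4)=-92
STR r6, [32] → M[32]=-92
halt.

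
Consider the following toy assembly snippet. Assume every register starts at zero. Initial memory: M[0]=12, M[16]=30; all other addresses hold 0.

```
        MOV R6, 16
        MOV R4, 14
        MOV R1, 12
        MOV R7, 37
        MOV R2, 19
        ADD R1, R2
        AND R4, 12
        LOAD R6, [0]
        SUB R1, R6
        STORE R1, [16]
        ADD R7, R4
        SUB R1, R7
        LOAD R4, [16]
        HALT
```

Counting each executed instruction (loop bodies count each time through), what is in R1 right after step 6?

after MOV R6, 16: R6=16
after MOV R4, 14: R4=14
after MOV R1, 12: R1=12
after MOV R7, 37: R7=37
after MOV R2, 19: R2=19
after ADD R1, R2: R1=12+19=31
After step 6: R1 = 31.

31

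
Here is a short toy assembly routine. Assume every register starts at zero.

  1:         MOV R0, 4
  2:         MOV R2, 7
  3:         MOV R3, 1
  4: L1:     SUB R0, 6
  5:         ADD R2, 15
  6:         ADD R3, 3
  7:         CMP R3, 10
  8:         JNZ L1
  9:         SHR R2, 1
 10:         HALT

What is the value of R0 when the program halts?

-14

MOV R0, 4 → R0=4
MOV R2, 7 → R2=7
MOV R3, 1 → R3=1
SUB R0, 6 → R0=4-6=-2
ADD R2, 15 → R2=7+15=22
ADD R3, 3 → R3=1+3=4
CMP R3, 10  (cmp 4,10)
JNZ L1: taken
SUB R0, 6 → R0=(-2)-6=-8
ADD R2, 15 → R2=22+15=37
ADD R3, 3 → R3=4+3=7
CMP R3, 10  (cmp 7,10)
JNZ L1: taken
SUB R0, 6 → R0=(-8)-6=-14
ADD R2, 15 → R2=37+15=52
ADD R3, 3 → R3=7+3=10
CMP R3, 10  (cmp 10,10)
JNZ L1: not taken
SHR R2, 1 → R2=52>>1=26
halt.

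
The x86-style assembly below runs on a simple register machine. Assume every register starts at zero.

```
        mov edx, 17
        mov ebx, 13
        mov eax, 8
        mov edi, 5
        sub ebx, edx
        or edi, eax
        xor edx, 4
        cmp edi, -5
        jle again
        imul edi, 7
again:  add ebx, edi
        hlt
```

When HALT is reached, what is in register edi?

after mov edx, 17: edx=17
after mov ebx, 13: ebx=13
after mov eax, 8: eax=8
after mov edi, 5: edi=5
after sub ebx, edx: ebx=13-17=-4
after or edi, eax: edi=5|8=13
after xor edx, 4: edx=17^4=21
cmp edi, -5  (cmp 13,-5)
jle again: not taken
after imul edi, 7: edi=13*7=91
after add ebx, edi: ebx=(-4)+91=87
halt.

91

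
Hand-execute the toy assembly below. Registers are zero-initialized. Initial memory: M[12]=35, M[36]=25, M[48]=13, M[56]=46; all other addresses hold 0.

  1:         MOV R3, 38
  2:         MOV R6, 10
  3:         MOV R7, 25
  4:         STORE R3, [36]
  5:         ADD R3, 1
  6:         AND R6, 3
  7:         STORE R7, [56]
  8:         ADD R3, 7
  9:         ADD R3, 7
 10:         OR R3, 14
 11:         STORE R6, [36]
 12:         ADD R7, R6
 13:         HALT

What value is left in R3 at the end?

MOV R3, 38 → R3=38
MOV R6, 10 → R6=10
MOV R7, 25 → R7=25
STORE R3, [36] → M[36]=38
ADD R3, 1 → R3=38+1=39
AND R6, 3 → R6=10&3=2
STORE R7, [56] → M[56]=25
ADD R3, 7 → R3=39+7=46
ADD R3, 7 → R3=46+7=53
OR R3, 14 → R3=53|14=63
STORE R6, [36] → M[36]=2
ADD R7, R6 → R7=25+2=27
halt.

63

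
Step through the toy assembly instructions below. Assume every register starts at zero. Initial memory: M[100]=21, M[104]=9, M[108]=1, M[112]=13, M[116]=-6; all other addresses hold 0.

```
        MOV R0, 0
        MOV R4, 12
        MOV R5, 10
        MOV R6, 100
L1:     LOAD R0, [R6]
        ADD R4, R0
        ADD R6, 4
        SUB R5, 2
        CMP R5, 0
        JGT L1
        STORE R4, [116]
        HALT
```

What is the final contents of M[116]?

50

R0=0
R4=12
R5=10
R6=100
R0=M[100]=21
R4=12+21=33
R6=100+4=104
R5=10-2=8
CMP R5, 0  (cmp 8,0)
JGT L1: taken
R0=M[104]=9
R4=33+9=42
R6=104+4=108
R5=8-2=6
CMP R5, 0  (cmp 6,0)
JGT L1: taken
R0=M[108]=1
R4=42+1=43
R6=108+4=112
R5=6-2=4
CMP R5, 0  (cmp 4,0)
JGT L1: taken
R0=M[112]=13
R4=43+13=56
R6=112+4=116
R5=4-2=2
CMP R5, 0  (cmp 2,0)
JGT L1: taken
R0=M[116]=-6
R4=56+(-6)=50
R6=116+4=120
R5=2-2=0
CMP R5, 0  (cmp 0,0)
JGT L1: not taken
STORE R4, [116] → M[116]=50
halt.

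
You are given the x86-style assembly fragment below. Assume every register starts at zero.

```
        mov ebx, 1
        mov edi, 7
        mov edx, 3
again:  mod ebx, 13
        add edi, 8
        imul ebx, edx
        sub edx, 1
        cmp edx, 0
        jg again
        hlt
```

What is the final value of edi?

ebx=1
edi=7
edx=3
ebx=1%13=1
edi=7+8=15
ebx=1*3=3
edx=3-1=2
cmp edx, 0  (cmp 2,0)
jg again: taken
ebx=3%13=3
edi=15+8=23
ebx=3*2=6
edx=2-1=1
cmp edx, 0  (cmp 1,0)
jg again: taken
ebx=6%13=6
edi=23+8=31
ebx=6*1=6
edx=1-1=0
cmp edx, 0  (cmp 0,0)
jg again: not taken
halt.

31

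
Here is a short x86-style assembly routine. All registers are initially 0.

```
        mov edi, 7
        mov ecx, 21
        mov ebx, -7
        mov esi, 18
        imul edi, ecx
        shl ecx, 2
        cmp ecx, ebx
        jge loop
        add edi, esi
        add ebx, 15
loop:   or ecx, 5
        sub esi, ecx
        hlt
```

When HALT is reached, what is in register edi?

after mov edi, 7: edi=7
after mov ecx, 21: ecx=21
after mov ebx, -7: ebx=-7
after mov esi, 18: esi=18
after imul edi, ecx: edi=7*21=147
after shl ecx, 2: ecx=21<<2=84
cmp ecx, ebx  (cmp 84,-7)
jge loop: taken
after or ecx, 5: ecx=84|5=85
after sub esi, ecx: esi=18-85=-67
halt.

147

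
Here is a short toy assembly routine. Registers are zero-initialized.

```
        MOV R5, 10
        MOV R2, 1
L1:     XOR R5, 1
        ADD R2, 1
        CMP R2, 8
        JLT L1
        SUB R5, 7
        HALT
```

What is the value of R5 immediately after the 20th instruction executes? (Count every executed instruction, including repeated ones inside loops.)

R5=10
R2=1
R5=10^1=11
R2=1+1=2
CMP R2, 8  (cmp 2,8)
JLT L1: taken
R5=11^1=10
R2=2+1=3
CMP R2, 8  (cmp 3,8)
JLT L1: taken
R5=10^1=11
R2=3+1=4
CMP R2, 8  (cmp 4,8)
JLT L1: taken
R5=11^1=10
R2=4+1=5
CMP R2, 8  (cmp 5,8)
JLT L1: taken
R5=10^1=11
R2=5+1=6
After step 20: R5 = 11.

11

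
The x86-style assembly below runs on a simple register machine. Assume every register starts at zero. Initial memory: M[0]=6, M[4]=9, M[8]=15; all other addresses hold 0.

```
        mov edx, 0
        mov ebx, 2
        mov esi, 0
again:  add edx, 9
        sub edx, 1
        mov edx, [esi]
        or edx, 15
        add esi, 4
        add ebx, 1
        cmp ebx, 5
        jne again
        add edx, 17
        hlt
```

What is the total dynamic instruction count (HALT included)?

29

edx=0
ebx=2
esi=0
edx=0+9=9
edx=9-1=8
edx=M[0]=6
edx=6|15=15
esi=0+4=4
ebx=2+1=3
cmp ebx, 5  (cmp 3,5)
jne again: taken
edx=15+9=24
edx=24-1=23
edx=M[4]=9
edx=9|15=15
esi=4+4=8
ebx=3+1=4
cmp ebx, 5  (cmp 4,5)
jne again: taken
edx=15+9=24
edx=24-1=23
edx=M[8]=15
edx=15|15=15
esi=8+4=12
ebx=4+1=5
cmp ebx, 5  (cmp 5,5)
jne again: not taken
edx=15+17=32
halt.
Total executed instructions: 29.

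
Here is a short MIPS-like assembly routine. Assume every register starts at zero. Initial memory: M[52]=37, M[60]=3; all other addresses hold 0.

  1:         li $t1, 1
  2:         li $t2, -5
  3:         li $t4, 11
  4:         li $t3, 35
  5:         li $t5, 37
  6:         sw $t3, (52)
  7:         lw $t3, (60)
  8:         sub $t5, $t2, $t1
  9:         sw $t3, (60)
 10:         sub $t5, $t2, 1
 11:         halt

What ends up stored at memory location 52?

35

after li $t1, 1: $t1=1
after li $t2, -5: $t2=-5
after li $t4, 11: $t4=11
after li $t3, 35: $t3=35
after li $t5, 37: $t5=37
sw $t3, (52) → M[52]=35
after lw $t3, (60): $t3=M[60]=3
after sub $t5, $t2, $t1: $t5=(-5)-1=-6
sw $t3, (60) → M[60]=3
after sub $t5, $t2, 1: $t5=(-5)-1=-6
halt.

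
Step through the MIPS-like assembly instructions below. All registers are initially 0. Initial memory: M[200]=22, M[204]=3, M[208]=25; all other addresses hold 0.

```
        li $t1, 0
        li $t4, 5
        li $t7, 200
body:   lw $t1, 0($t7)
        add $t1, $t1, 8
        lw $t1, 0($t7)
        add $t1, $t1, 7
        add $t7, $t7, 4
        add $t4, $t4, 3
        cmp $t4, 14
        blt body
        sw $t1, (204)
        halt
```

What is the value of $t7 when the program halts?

li $t1, 0 → $t1=0
li $t4, 5 → $t4=5
li $t7, 200 → $t7=200
lw $t1, 0($t7) → $t1=M[200]=22
add $t1, $t1, 8 → $t1=22+8=30
lw $t1, 0($t7) → $t1=M[200]=22
add $t1, $t1, 7 → $t1=22+7=29
add $t7, $t7, 4 → $t7=200+4=204
add $t4, $t4, 3 → $t4=5+3=8
cmp $t4, 14  (cmp 8,14)
blt body: taken
lw $t1, 0($t7) → $t1=M[204]=3
add $t1, $t1, 8 → $t1=3+8=11
lw $t1, 0($t7) → $t1=M[204]=3
add $t1, $t1, 7 → $t1=3+7=10
add $t7, $t7, 4 → $t7=204+4=208
add $t4, $t4, 3 → $t4=8+3=11
cmp $t4, 14  (cmp 11,14)
blt body: taken
lw $t1, 0($t7) → $t1=M[208]=25
add $t1, $t1, 8 → $t1=25+8=33
lw $t1, 0($t7) → $t1=M[208]=25
add $t1, $t1, 7 → $t1=25+7=32
add $t7, $t7, 4 → $t7=208+4=212
add $t4, $t4, 3 → $t4=11+3=14
cmp $t4, 14  (cmp 14,14)
blt body: not taken
sw $t1, (204) → M[204]=32
halt.

212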